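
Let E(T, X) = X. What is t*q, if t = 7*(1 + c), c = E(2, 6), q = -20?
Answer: -980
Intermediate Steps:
c = 6
t = 49 (t = 7*(1 + 6) = 7*7 = 49)
t*q = 49*(-20) = -980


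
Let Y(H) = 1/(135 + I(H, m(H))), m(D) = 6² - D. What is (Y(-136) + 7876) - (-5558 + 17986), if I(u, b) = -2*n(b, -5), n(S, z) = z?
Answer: -660039/145 ≈ -4552.0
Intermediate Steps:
m(D) = 36 - D
I(u, b) = 10 (I(u, b) = -2*(-5) = 10)
Y(H) = 1/145 (Y(H) = 1/(135 + 10) = 1/145)
(Y(-136) + 7876) - (-5558 + 17986) = (1/145 + 7876) - (-5558 + 17986) = 1142021/145 - 1*12428 = 1142021/145 - 12428 = -660039/145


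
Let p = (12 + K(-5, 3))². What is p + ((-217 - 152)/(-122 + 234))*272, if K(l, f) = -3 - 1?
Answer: -5825/7 ≈ -832.14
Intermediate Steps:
K(l, f) = -4
p = 64 (p = (12 - 4)² = 8² = 64)
p + ((-217 - 152)/(-122 + 234))*272 = 64 + ((-217 - 152)/(-122 + 234))*272 = 64 - 369/112*272 = 64 - 6273/7 = -5825/7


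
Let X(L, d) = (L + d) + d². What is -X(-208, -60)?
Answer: -3332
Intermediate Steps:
X(L, d) = L + d + d²
-X(-208, -60) = -(-208 - 60 + (-60)²) = -(-208 - 60 + 3600) = -1*3332 = -3332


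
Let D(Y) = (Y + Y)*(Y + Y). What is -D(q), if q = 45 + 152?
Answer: -155236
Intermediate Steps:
q = 197
D(Y) = 4*Y² (D(Y) = (2*Y)*(2*Y) = 4*Y²)
-D(q) = -4*197² = -4*38809 = -1*155236 = -155236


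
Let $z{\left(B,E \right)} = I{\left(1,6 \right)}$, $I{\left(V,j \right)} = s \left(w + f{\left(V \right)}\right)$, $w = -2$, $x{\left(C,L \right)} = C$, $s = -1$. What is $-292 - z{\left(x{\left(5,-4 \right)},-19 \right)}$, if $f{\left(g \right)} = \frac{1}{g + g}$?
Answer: $- \frac{587}{2} \approx -293.5$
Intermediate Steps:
$f{\left(g \right)} = \frac{1}{2 g}$
$I{\left(V,j \right)} = 2 - \frac{1}{2 V}$ ($I{\left(V,j \right)} = - (-2 + \frac{1}{2 V}) = 2 - \frac{1}{2 V}$)
$z{\left(B,E \right)} = \frac{3}{2}$ ($z{\left(B,E \right)} = 2 - \frac{1}{2 \cdot 1} = 2 - \frac{1}{2} = \frac{3}{2}$)
$-292 - z{\left(x{\left(5,-4 \right)},-19 \right)} = -292 - \frac{3}{2} = - \frac{587}{2}$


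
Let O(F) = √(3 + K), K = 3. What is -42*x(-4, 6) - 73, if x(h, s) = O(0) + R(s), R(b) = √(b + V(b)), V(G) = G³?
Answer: -73 - 42*√6 - 42*√222 ≈ -801.66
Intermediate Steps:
O(F) = √6 (O(F) = √(3 + 3) = √6)
R(b) = √(b + b³)
x(h, s) = √6 + √(s + s³)
-42*x(-4, 6) - 73 = -42*(√6 + √(6 + 6³)) - 73 = -42*(√6 + √(6 + 216)) - 73 = -42*(√6 + √222) - 73 = (-42*√6 - 42*√222) - 73 = -73 - 42*√6 - 42*√222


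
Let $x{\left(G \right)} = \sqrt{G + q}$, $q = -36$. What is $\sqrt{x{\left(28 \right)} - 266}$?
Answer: $\sqrt{-266 + 2 i \sqrt{2}} \approx 0.08671 + 16.31 i$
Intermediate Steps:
$x{\left(G \right)} = \sqrt{-36 + G}$ ($x{\left(G \right)} = \sqrt{G - 36} = \sqrt{-36 + G}$)
$\sqrt{x{\left(28 \right)} - 266} = \sqrt{\sqrt{-36 + 28} - 266} = \sqrt{\sqrt{-8} - 266} = \sqrt{2 i \sqrt{2} - 266} = \sqrt{-266 + 2 i \sqrt{2}}$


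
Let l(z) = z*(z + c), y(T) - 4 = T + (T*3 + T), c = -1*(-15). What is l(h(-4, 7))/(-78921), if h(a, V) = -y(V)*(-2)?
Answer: -806/8769 ≈ -0.091915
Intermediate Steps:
c = 15
y(T) = 4 + 5*T (y(T) = 4 + (T + (T*3 + T)) = 4 + (T + (3*T + T)) = 4 + (T + 4*T) = 4 + 5*T)
h(a, V) = 8 + 10*V (h(a, V) = -(4 + 5*V)*(-2) = (-4 - 5*V)*(-2) = 8 + 10*V)
l(z) = z*(15 + z) (l(z) = z*(z + 15) = z*(15 + z))
l(h(-4, 7))/(-78921) = ((8 + 10*7)*(15 + (8 + 10*7)))/(-78921) = ((8 + 70)*(15 + (8 + 70)))*(-1/78921) = (78*(15 + 78))*(-1/78921) = (78*93)*(-1/78921) = 7254*(-1/78921) = -806/8769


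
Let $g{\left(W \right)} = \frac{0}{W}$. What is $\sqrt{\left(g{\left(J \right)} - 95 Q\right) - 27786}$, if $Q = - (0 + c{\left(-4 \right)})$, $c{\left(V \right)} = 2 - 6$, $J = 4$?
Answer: $i \sqrt{28166} \approx 167.83 i$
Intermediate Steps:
$c{\left(V \right)} = -4$ ($c{\left(V \right)} = 2 - 6 = -4$)
$Q = 4$ ($Q = - (0 - 4) = \left(-1\right) \left(-4\right) = 4$)
$g{\left(W \right)} = 0$
$\sqrt{\left(g{\left(J \right)} - 95 Q\right) - 27786} = \sqrt{\left(0 - 380\right) - 27786} = \sqrt{-380 - 27786} = \sqrt{-28166} = i \sqrt{28166}$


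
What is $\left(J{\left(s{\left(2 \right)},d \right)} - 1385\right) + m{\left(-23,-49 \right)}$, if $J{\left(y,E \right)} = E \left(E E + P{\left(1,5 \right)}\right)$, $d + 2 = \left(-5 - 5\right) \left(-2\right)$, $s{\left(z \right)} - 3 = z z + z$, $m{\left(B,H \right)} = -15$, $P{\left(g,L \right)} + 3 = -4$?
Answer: $4306$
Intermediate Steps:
$P{\left(g,L \right)} = -7$ ($P{\left(g,L \right)} = -3 - 4 = -7$)
$s{\left(z \right)} = 3 + z + z^{2}$ ($s{\left(z \right)} = 3 + \left(z z + z\right) = 3 + \left(z^{2} + z\right) = 3 + \left(z + z^{2}\right) = 3 + z + z^{2}$)
$d = 18$ ($d = -2 + \left(-5 - 5\right) \left(-2\right) = -2 - -20 = -2 + 20 = 18$)
$J{\left(y,E \right)} = E \left(-7 + E^{2}\right)$ ($J{\left(y,E \right)} = E \left(E E - 7\right) = E \left(E^{2} - 7\right) = E \left(-7 + E^{2}\right)$)
$\left(J{\left(s{\left(2 \right)},d \right)} - 1385\right) + m{\left(-23,-49 \right)} = \left(18 \left(-7 + 18^{2}\right) - 1385\right) - 15 = \left(18 \left(-7 + 324\right) - 1385\right) - 15 = \left(18 \cdot 317 - 1385\right) - 15 = \left(5706 - 1385\right) - 15 = 4321 - 15 = 4306$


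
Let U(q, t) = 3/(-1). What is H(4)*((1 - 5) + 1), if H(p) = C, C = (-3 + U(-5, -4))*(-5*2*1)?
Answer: -180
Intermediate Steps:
U(q, t) = -3 (U(q, t) = 3*(-1) = -3)
C = 60 (C = (-3 - 3)*(-5*2*1) = -(-60) = -6*(-10) = 60)
H(p) = 60
H(4)*((1 - 5) + 1) = 60*((1 - 5) + 1) = 60*(-4 + 1) = 60*(-3) = -180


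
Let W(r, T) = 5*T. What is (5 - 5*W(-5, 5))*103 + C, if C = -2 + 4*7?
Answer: -12334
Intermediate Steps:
C = 26 (C = -2 + 28 = 26)
(5 - 5*W(-5, 5))*103 + C = (5 - 25*5)*103 + 26 = (5 - 5*25)*103 + 26 = (5 - 125)*103 + 26 = -120*103 + 26 = -12360 + 26 = -12334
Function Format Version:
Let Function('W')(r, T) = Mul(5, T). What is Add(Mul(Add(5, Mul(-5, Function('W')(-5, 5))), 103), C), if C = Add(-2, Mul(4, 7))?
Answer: -12334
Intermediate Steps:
C = 26 (C = Add(-2, 28) = 26)
Add(Mul(Add(5, Mul(-5, Function('W')(-5, 5))), 103), C) = Add(Mul(Add(5, Mul(-5, Mul(5, 5))), 103), 26) = Add(Mul(Add(5, Mul(-5, 25)), 103), 26) = Add(Mul(Add(5, -125), 103), 26) = Add(Mul(-120, 103), 26) = Add(-12360, 26) = -12334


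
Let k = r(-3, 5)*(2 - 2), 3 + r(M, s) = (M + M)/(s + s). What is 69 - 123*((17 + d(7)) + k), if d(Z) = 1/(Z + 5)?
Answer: -8129/4 ≈ -2032.3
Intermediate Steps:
d(Z) = 1/(5 + Z)
r(M, s) = -3 + M/s (r(M, s) = -3 + (M + M)/(s + s) = -3 + (2*M)/((2*s)) = -3 + (2*M)*(1/(2*s)) = -3 + M/s)
k = 0 (k = (-3 - 3/5)*(2 - 2) = (-3 - 3*⅕)*0 = (-3 - ⅗)*0 = -18/5*0 = 0)
69 - 123*((17 + d(7)) + k) = 69 - 123*((17 + 1/(5 + 7)) + 0) = 69 - 123*((17 + 1/12) + 0) = 69 - 123*(205/12 + 0) = 69 - 123*205/12 = 69 - 8405/4 = -8129/4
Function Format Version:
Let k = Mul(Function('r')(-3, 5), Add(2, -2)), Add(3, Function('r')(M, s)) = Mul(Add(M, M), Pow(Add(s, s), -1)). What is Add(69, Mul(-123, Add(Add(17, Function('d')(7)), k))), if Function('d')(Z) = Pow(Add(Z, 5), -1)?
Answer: Rational(-8129, 4) ≈ -2032.3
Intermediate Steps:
Function('d')(Z) = Pow(Add(5, Z), -1)
Function('r')(M, s) = Add(-3, Mul(M, Pow(s, -1))) (Function('r')(M, s) = Add(-3, Mul(Add(M, M), Pow(Add(s, s), -1))) = Add(-3, Mul(Mul(2, M), Pow(Mul(2, s), -1))) = Add(-3, Mul(Mul(2, M), Mul(Rational(1, 2), Pow(s, -1)))) = Add(-3, Mul(M, Pow(s, -1))))
k = 0 (k = Mul(Add(-3, Mul(-3, Pow(5, -1))), Add(2, -2)) = Mul(Add(-3, Mul(-3, Rational(1, 5))), 0) = Mul(Add(-3, Rational(-3, 5)), 0) = Mul(Rational(-18, 5), 0) = 0)
Add(69, Mul(-123, Add(Add(17, Function('d')(7)), k))) = Add(69, Mul(-123, Add(Add(17, Pow(Add(5, 7), -1)), 0))) = Add(69, Mul(-123, Add(Add(17, Pow(12, -1)), 0))) = Add(69, Mul(-123, Add(Add(17, Rational(1, 12)), 0))) = Add(69, Mul(-123, Add(Rational(205, 12), 0))) = Add(69, Mul(-123, Rational(205, 12))) = Add(69, Rational(-8405, 4)) = Rational(-8129, 4)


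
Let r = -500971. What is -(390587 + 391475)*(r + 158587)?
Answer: 267765515808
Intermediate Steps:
-(390587 + 391475)*(r + 158587) = -(390587 + 391475)*(-500971 + 158587) = -782062*(-342384) = -1*(-267765515808) = 267765515808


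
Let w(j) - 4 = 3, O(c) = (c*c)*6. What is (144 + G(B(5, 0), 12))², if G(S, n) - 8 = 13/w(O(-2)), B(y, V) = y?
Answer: 1159929/49 ≈ 23672.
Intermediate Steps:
O(c) = 6*c² (O(c) = c²*6 = 6*c²)
w(j) = 7 (w(j) = 4 + 3 = 7)
G(S, n) = 69/7 (G(S, n) = 8 + 13/7 = 69/7)
(144 + G(B(5, 0), 12))² = (144 + 69/7)² = (1077/7)² = 1159929/49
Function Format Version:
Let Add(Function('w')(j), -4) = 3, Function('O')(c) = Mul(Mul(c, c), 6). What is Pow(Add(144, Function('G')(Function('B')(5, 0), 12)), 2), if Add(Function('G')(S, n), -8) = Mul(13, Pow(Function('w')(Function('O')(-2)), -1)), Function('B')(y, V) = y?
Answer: Rational(1159929, 49) ≈ 23672.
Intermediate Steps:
Function('O')(c) = Mul(6, Pow(c, 2)) (Function('O')(c) = Mul(Pow(c, 2), 6) = Mul(6, Pow(c, 2)))
Function('w')(j) = 7 (Function('w')(j) = Add(4, 3) = 7)
Function('G')(S, n) = Rational(69, 7) (Function('G')(S, n) = Add(8, Mul(13, Pow(7, -1))) = Add(8, Mul(13, Rational(1, 7))) = Add(8, Rational(13, 7)) = Rational(69, 7))
Pow(Add(144, Function('G')(Function('B')(5, 0), 12)), 2) = Pow(Add(144, Rational(69, 7)), 2) = Pow(Rational(1077, 7), 2) = Rational(1159929, 49)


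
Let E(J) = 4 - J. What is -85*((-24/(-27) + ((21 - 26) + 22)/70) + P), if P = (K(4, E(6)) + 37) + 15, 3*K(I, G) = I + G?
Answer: -576181/126 ≈ -4572.9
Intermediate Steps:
K(I, G) = G/3 + I/3 (K(I, G) = (I + G)/3 = (G + I)/3 = G/3 + I/3)
P = 158/3 (P = (((4 - 1*6)/3 + (⅓)*4) + 37) + 15 = (((4 - 6)/3 + 4/3) + 37) + 15 = (((⅓)*(-2) + 4/3) + 37) + 15 = ((-⅔ + 4/3) + 37) + 15 = (⅔ + 37) + 15 = 113/3 + 15 = 158/3 ≈ 52.667)
-85*((-24/(-27) + ((21 - 26) + 22)/70) + P) = -85*((-24/(-27) + ((21 - 26) + 22)/70) + 158/3) = -85*((-24*(-1/27) + (-5 + 22)*(1/70)) + 158/3) = -85*((8/9 + 17*(1/70)) + 158/3) = -85*((8/9 + 17/70) + 158/3) = -85*(713/630 + 158/3) = -85*33893/630 = -576181/126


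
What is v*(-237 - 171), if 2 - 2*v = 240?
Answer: 48552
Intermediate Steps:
v = -119 (v = 1 - ½*240 = 1 - 120 = -119)
v*(-237 - 171) = -119*(-237 - 171) = -119*(-408) = 48552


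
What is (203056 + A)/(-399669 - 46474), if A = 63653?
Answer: -266709/446143 ≈ -0.59781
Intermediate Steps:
(203056 + A)/(-399669 - 46474) = (203056 + 63653)/(-399669 - 46474) = 266709/(-446143) = 266709*(-1/446143) = -266709/446143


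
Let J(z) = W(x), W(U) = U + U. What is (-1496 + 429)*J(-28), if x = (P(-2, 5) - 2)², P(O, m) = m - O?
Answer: -53350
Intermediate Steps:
x = 25 (x = ((5 - 1*(-2)) - 2)² = ((5 + 2) - 2)² = (7 - 2)² = 5² = 25)
W(U) = 2*U
J(z) = 50 (J(z) = 2*25 = 50)
(-1496 + 429)*J(-28) = (-1496 + 429)*50 = -1067*50 = -53350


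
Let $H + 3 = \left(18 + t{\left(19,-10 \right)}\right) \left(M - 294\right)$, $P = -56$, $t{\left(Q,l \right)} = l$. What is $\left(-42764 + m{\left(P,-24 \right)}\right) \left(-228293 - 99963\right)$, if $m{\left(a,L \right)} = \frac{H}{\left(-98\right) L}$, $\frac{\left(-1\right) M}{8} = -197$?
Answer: $\frac{2063307968300}{147} \approx 1.4036 \cdot 10^{10}$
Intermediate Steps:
$M = 1576$ ($M = \left(-8\right) \left(-197\right) = 1576$)
$H = 10253$ ($H = -3 + \left(18 - 10\right) \left(1576 - 294\right) = -3 + 8 \cdot 1282 = -3 + 10256 = 10253$)
$m{\left(a,L \right)} = - \frac{10253}{98 L}$ ($m{\left(a,L \right)} = \frac{10253}{\left(-98\right) L} = 10253 \left(- \frac{1}{98 L}\right) = - \frac{10253}{98 L}$)
$\left(-42764 + m{\left(P,-24 \right)}\right) \left(-228293 - 99963\right) = \left(-42764 - \frac{10253}{98 \left(-24\right)}\right) \left(-228293 - 99963\right) = \left(-42764 - - \frac{10253}{2352}\right) \left(-328256\right) = \left(-42764 + \frac{10253}{2352}\right) \left(-328256\right) = \left(- \frac{100570675}{2352}\right) \left(-328256\right) = \frac{2063307968300}{147}$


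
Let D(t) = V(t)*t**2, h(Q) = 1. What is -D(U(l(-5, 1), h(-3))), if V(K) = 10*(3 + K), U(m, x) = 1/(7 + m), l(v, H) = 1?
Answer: -125/256 ≈ -0.48828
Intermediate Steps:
V(K) = 30 + 10*K
D(t) = t**2*(30 + 10*t) (D(t) = (30 + 10*t)*t**2 = t**2*(30 + 10*t))
-D(U(l(-5, 1), h(-3))) = -10*(1/(7 + 1))**2*(3 + 1/(7 + 1)) = -10*(1/8)**2*(3 + 1/8) = -10*25/(64*8) = -1*125/256 = -125/256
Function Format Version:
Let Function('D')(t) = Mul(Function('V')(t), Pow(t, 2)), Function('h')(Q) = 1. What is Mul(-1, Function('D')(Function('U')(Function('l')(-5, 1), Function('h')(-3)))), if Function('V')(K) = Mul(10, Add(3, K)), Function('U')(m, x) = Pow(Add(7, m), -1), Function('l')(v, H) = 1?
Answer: Rational(-125, 256) ≈ -0.48828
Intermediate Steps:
Function('V')(K) = Add(30, Mul(10, K))
Function('D')(t) = Mul(Pow(t, 2), Add(30, Mul(10, t))) (Function('D')(t) = Mul(Add(30, Mul(10, t)), Pow(t, 2)) = Mul(Pow(t, 2), Add(30, Mul(10, t))))
Mul(-1, Function('D')(Function('U')(Function('l')(-5, 1), Function('h')(-3)))) = Mul(-1, Mul(10, Pow(Pow(Add(7, 1), -1), 2), Add(3, Pow(Add(7, 1), -1)))) = Mul(-1, Mul(10, Pow(Pow(8, -1), 2), Add(3, Pow(8, -1)))) = Mul(-1, Mul(10, Pow(Rational(1, 8), 2), Add(3, Rational(1, 8)))) = Mul(-1, Mul(10, Rational(1, 64), Rational(25, 8))) = Mul(-1, Rational(125, 256)) = Rational(-125, 256)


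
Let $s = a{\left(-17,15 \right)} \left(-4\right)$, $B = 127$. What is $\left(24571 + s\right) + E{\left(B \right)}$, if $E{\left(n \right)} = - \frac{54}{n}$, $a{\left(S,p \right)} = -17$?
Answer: $\frac{3129099}{127} \approx 24639.0$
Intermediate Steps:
$s = 68$ ($s = \left(-17\right) \left(-4\right) = 68$)
$\left(24571 + s\right) + E{\left(B \right)} = \left(24571 + 68\right) - \frac{54}{127} = 24639 - \frac{54}{127} = \frac{3129099}{127}$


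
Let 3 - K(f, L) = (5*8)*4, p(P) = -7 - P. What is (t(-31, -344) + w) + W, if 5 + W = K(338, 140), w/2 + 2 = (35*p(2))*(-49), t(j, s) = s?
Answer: 30360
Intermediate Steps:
w = 30866 (w = -4 + 2*((35*(-7 - 1*2))*(-49)) = -4 + 2*((35*(-7 - 2))*(-49)) = -4 + 2*((35*(-9))*(-49)) = -4 + 2*(-315*(-49)) = -4 + 2*15435 = -4 + 30870 = 30866)
K(f, L) = -157 (K(f, L) = 3 - 5*8*4 = 3 - 40*4 = 3 - 1*160 = 3 - 160 = -157)
W = -162 (W = -5 - 157 = -162)
(t(-31, -344) + w) + W = (-344 + 30866) - 162 = 30522 - 162 = 30360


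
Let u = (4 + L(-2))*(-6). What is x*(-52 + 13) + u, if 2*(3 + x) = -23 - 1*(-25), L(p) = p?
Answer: 66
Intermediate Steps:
x = -2 (x = -3 + (-23 - 1*(-25))/2 = -3 + (-23 + 25)/2 = -3 + (½)*2 = -3 + 1 = -2)
u = -12 (u = (4 - 2)*(-6) = 2*(-6) = -12)
x*(-52 + 13) + u = -2*(-52 + 13) - 12 = -2*(-39) - 12 = 78 - 12 = 66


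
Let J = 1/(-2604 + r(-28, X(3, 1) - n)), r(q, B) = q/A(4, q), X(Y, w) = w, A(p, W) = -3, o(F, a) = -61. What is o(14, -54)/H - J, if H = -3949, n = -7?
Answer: 486671/30739016 ≈ 0.015832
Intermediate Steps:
r(q, B) = -q/3 (r(q, B) = q/(-3) = q*(-⅓) = -q/3)
J = -3/7784 (J = 1/(-2604 - ⅓*(-28)) = 1/(-2604 + 28/3) = 1/(-7784/3) = -3/7784 ≈ -0.00038541)
o(14, -54)/H - J = -61/(-3949) - 1*(-3/7784) = -61*(-1/3949) + 3/7784 = 61/3949 + 3/7784 = 486671/30739016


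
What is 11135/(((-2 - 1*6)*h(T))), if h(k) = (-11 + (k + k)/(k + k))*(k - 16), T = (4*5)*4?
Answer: 2227/1024 ≈ 2.1748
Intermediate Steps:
T = 80 (T = 20*4 = 80)
h(k) = 160 - 10*k (h(k) = (-11 + (2*k)/((2*k)))*(-16 + k) = (-11 + (2*k)*(1/(2*k)))*(-16 + k) = (-11 + 1)*(-16 + k) = -10*(-16 + k) = 160 - 10*k)
11135/(((-2 - 1*6)*h(T))) = 11135/(((-2 - 1*6)*(160 - 10*80))) = 11135/(((-2 - 6)*(160 - 800))) = 11135/((-8*(-640))) = 11135/5120 = 11135*(1/5120) = 2227/1024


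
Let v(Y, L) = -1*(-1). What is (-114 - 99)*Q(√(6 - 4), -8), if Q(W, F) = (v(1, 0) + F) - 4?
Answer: 2343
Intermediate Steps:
v(Y, L) = 1
Q(W, F) = -3 + F (Q(W, F) = (1 + F) - 4 = -3 + F)
(-114 - 99)*Q(√(6 - 4), -8) = (-114 - 99)*(-3 - 8) = -213*(-11) = 2343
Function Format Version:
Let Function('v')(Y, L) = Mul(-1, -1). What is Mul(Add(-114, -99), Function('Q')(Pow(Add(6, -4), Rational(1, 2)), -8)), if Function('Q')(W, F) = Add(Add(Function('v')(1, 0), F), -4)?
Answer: 2343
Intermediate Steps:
Function('v')(Y, L) = 1
Function('Q')(W, F) = Add(-3, F) (Function('Q')(W, F) = Add(Add(1, F), -4) = Add(-3, F))
Mul(Add(-114, -99), Function('Q')(Pow(Add(6, -4), Rational(1, 2)), -8)) = Mul(Add(-114, -99), Add(-3, -8)) = Mul(-213, -11) = 2343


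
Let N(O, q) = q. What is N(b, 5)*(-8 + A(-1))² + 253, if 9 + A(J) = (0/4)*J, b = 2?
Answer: 1698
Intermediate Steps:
A(J) = -9 (A(J) = -9 + (0/4)*J = -9 + (0*(¼))*J = -9 + 0*J = -9 + 0 = -9)
N(b, 5)*(-8 + A(-1))² + 253 = 5*(-8 - 9)² + 253 = 5*(-17)² + 253 = 5*289 + 253 = 1445 + 253 = 1698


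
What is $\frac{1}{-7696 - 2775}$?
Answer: $- \frac{1}{10471} \approx -9.5502 \cdot 10^{-5}$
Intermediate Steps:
$\frac{1}{-7696 - 2775} = \frac{1}{-10471} = - \frac{1}{10471}$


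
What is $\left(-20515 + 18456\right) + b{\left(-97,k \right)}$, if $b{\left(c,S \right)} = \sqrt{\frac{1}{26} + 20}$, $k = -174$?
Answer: $-2059 + \frac{\sqrt{13546}}{26} \approx -2054.5$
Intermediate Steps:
$b{\left(c,S \right)} = \frac{\sqrt{13546}}{26}$ ($b{\left(c,S \right)} = \sqrt{\frac{1}{26} + 20} = \sqrt{\frac{521}{26}} = \frac{\sqrt{13546}}{26}$)
$\left(-20515 + 18456\right) + b{\left(-97,k \right)} = \left(-20515 + 18456\right) + \frac{\sqrt{13546}}{26} = -2059 + \frac{\sqrt{13546}}{26}$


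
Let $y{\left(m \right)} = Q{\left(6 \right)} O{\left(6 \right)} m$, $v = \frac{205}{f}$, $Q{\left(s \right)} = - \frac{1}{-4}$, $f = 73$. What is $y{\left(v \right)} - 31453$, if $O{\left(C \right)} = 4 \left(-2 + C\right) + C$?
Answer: $- \frac{4589883}{146} \approx -31438.0$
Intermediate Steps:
$O{\left(C \right)} = -8 + 5 C$ ($O{\left(C \right)} = \left(-8 + 4 C\right) + C = -8 + 5 C$)
$Q{\left(s \right)} = \frac{1}{4}$ ($Q{\left(s \right)} = \left(-1\right) \left(- \frac{1}{4}\right) = \frac{1}{4}$)
$v = \frac{205}{73} \approx 2.8082$
$y{\left(m \right)} = \frac{11 m}{2}$ ($y{\left(m \right)} = \frac{-8 + 5 \cdot 6}{4} m = \frac{-8 + 30}{4} m = \frac{1}{4} \cdot 22 m = \frac{11 m}{2}$)
$y{\left(v \right)} - 31453 = \frac{11}{2} \cdot \frac{205}{73} - 31453 = \frac{2255}{146} - 31453 = - \frac{4589883}{146}$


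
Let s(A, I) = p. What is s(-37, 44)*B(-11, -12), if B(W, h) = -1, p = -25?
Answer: 25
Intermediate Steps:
s(A, I) = -25
s(-37, 44)*B(-11, -12) = -25*(-1) = 25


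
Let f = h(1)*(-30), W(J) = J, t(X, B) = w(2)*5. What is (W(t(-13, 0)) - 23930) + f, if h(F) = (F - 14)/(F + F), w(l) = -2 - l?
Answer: -23755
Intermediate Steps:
t(X, B) = -20 (t(X, B) = (-2 - 1*2)*5 = (-2 - 2)*5 = -4*5 = -20)
h(F) = (-14 + F)/(2*F) (h(F) = (-14 + F)/((2*F)) = (-14 + F)*(1/(2*F)) = (-14 + F)/(2*F))
f = 195 (f = ((½)*(-14 + 1)/1)*(-30) = ((½)*1*(-13))*(-30) = -13/2*(-30) = 195)
(W(t(-13, 0)) - 23930) + f = (-20 - 23930) + 195 = -23950 + 195 = -23755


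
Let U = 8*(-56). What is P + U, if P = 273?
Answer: -175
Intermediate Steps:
U = -448
P + U = 273 - 448 = -175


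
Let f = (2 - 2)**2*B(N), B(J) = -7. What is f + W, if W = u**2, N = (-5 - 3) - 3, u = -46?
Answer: 2116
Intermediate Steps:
N = -11 (N = -8 - 3 = -11)
f = 0 (f = (2 - 2)**2*(-7) = 0**2*(-7) = 0*(-7) = 0)
W = 2116 (W = (-46)**2 = 2116)
f + W = 0 + 2116 = 2116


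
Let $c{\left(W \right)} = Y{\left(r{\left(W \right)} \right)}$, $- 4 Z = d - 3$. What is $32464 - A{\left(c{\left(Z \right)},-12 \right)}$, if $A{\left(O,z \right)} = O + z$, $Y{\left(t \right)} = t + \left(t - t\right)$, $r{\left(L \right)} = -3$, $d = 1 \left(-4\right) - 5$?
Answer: $32479$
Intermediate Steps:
$d = -9$ ($d = -4 - 5 = -9$)
$Y{\left(t \right)} = t$ ($Y{\left(t \right)} = t + 0 = t$)
$Z = 3$ ($Z = - \frac{-9 - 3}{4} = \left(- \frac{1}{4}\right) \left(-12\right) = 3$)
$c{\left(W \right)} = -3$
$32464 - A{\left(c{\left(Z \right)},-12 \right)} = 32464 - \left(-3 - 12\right) = 32464 - -15 = 32464 + 15 = 32479$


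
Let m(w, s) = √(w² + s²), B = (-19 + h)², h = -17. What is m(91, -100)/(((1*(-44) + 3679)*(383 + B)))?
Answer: √18281/6103165 ≈ 2.2154e-5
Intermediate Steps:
B = 1296 (B = (-19 - 17)² = (-36)² = 1296)
m(w, s) = √(s² + w²)
m(91, -100)/(((1*(-44) + 3679)*(383 + B))) = √((-100)² + 91²)/(((1*(-44) + 3679)*(383 + 1296))) = √(10000 + 8281)/(((-44 + 3679)*1679)) = √18281/((3635*1679)) = √18281/6103165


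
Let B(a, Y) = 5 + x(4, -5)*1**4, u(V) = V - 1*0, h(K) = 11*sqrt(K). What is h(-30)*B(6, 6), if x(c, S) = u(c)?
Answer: 99*I*sqrt(30) ≈ 542.25*I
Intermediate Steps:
u(V) = V (u(V) = V + 0 = V)
x(c, S) = c
B(a, Y) = 9 (B(a, Y) = 5 + 4*1**4 = 5 + 4*1 = 5 + 4 = 9)
h(-30)*B(6, 6) = (11*sqrt(-30))*9 = (11*(I*sqrt(30)))*9 = (11*I*sqrt(30))*9 = 99*I*sqrt(30)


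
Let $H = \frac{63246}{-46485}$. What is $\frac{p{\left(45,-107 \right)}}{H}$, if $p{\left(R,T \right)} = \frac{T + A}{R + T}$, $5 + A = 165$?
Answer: $\frac{821235}{1307084} \approx 0.6283$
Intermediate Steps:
$A = 160$ ($A = -5 + 165 = 160$)
$p{\left(R,T \right)} = \frac{160 + T}{R + T}$ ($p{\left(R,T \right)} = \frac{T + 160}{R + T} = \frac{160 + T}{R + T}$)
$H = - \frac{21082}{15495}$ ($H = 63246 \left(- \frac{1}{46485}\right) = - \frac{21082}{15495} \approx -1.3606$)
$\frac{p{\left(45,-107 \right)}}{H} = \frac{\frac{1}{45 - 107} \left(160 - 107\right)}{- \frac{21082}{15495}} = \frac{1}{-62} \cdot 53 \left(- \frac{15495}{21082}\right) = \left(- \frac{1}{62}\right) 53 \left(- \frac{15495}{21082}\right) = \left(- \frac{53}{62}\right) \left(- \frac{15495}{21082}\right) = \frac{821235}{1307084}$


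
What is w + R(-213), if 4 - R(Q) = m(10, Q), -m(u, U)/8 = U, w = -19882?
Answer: -21582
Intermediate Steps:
m(u, U) = -8*U
R(Q) = 4 + 8*Q (R(Q) = 4 - (-8)*Q = 4 + 8*Q)
w + R(-213) = -19882 + (4 + 8*(-213)) = -19882 + (4 - 1704) = -19882 - 1700 = -21582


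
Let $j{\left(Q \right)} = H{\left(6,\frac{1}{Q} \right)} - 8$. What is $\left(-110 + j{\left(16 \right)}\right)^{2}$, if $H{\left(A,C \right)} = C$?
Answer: $\frac{3560769}{256} \approx 13909.0$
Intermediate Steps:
$j{\left(Q \right)} = -8 + \frac{1}{Q}$ ($j{\left(Q \right)} = \frac{1}{Q} - 8 = -8 + \frac{1}{Q}$)
$\left(-110 + j{\left(16 \right)}\right)^{2} = \left(-110 - \left(8 - \frac{1}{16}\right)\right)^{2} = \left(-110 + \left(-8 + \frac{1}{16}\right)\right)^{2} = \left(-110 - \frac{127}{16}\right)^{2} = \left(- \frac{1887}{16}\right)^{2} = \frac{3560769}{256}$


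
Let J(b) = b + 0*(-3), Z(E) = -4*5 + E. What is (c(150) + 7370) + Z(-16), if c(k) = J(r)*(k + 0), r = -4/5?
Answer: 7214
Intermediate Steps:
Z(E) = -20 + E
r = -⅘ (r = -4*⅕ = -⅘ ≈ -0.80000)
J(b) = b (J(b) = b + 0 = b)
c(k) = -4*k/5 (c(k) = -4*(k + 0)/5 = -4*k/5)
(c(150) + 7370) + Z(-16) = (-⅘*150 + 7370) + (-20 - 16) = (-120 + 7370) - 36 = 7250 - 36 = 7214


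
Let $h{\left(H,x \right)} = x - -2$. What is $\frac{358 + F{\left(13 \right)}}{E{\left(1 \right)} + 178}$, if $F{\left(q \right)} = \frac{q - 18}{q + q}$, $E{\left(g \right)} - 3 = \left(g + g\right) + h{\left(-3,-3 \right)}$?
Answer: $\frac{1329}{676} \approx 1.966$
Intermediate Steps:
$h{\left(H,x \right)} = 2 + x$ ($h{\left(H,x \right)} = x + 2 = 2 + x$)
$E{\left(g \right)} = 2 + 2 g$ ($E{\left(g \right)} = 3 + \left(\left(g + g\right) + \left(2 - 3\right)\right) = 3 + \left(2 g - 1\right) = 3 + \left(-1 + 2 g\right) = 2 + 2 g$)
$F{\left(q \right)} = \frac{-18 + q}{2 q}$
$\frac{358 + F{\left(13 \right)}}{E{\left(1 \right)} + 178} = \frac{358 + \frac{-18 + 13}{2 \cdot 13}}{\left(2 + 2 \cdot 1\right) + 178} = \frac{358 + \frac{1}{2} \cdot \frac{1}{13} \left(-5\right)}{\left(2 + 2\right) + 178} = \frac{358 - \frac{5}{26}}{4 + 178} = \frac{9303}{26 \cdot 182} = \frac{9303}{26} \cdot \frac{1}{182} = \frac{1329}{676}$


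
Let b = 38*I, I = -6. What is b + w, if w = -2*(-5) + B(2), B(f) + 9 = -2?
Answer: -229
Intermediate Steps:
B(f) = -11 (B(f) = -9 - 2 = -11)
b = -228 (b = 38*(-6) = -228)
w = -1 (w = -2*(-5) - 11 = 10 - 11 = -1)
b + w = -228 - 1 = -229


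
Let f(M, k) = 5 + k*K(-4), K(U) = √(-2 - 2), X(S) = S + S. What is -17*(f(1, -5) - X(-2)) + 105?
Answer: -48 + 170*I ≈ -48.0 + 170.0*I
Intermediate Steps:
X(S) = 2*S
K(U) = 2*I (K(U) = √(-4) = 2*I)
f(M, k) = 5 + 2*I*k (f(M, k) = 5 + k*(2*I) = 5 + 2*I*k)
-17*(f(1, -5) - X(-2)) + 105 = -17*((5 + 2*I*(-5)) - 2*(-2)) + 105 = -17*((5 - 10*I) - 1*(-4)) + 105 = -17*((5 - 10*I) + 4) + 105 = -17*(9 - 10*I) + 105 = (-153 + 170*I) + 105 = -48 + 170*I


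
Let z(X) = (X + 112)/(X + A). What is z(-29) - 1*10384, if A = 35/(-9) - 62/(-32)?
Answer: -46293440/4457 ≈ -10387.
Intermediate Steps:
A = -281/144 (A = 35*(-1/9) - 62*(-1/32) = -35/9 + 31/16 = -281/144 ≈ -1.9514)
z(X) = (112 + X)/(-281/144 + X) (z(X) = (X + 112)/(X - 281/144) = (112 + X)/(-281/144 + X))
z(-29) - 1*10384 = 144*(112 - 29)/(-281 + 144*(-29)) - 1*10384 = 144*83/(-281 - 4176) - 10384 = 144*83/(-4457) - 10384 = 144*(-1/4457)*83 - 10384 = -11952/4457 - 10384 = -46293440/4457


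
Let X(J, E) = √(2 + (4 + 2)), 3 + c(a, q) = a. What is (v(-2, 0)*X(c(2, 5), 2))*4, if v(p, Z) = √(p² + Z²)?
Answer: 16*√2 ≈ 22.627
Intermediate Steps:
c(a, q) = -3 + a
v(p, Z) = √(Z² + p²)
X(J, E) = 2*√2 (X(J, E) = √(2 + 6) = √8 = 2*√2)
(v(-2, 0)*X(c(2, 5), 2))*4 = (√(0² + (-2)²)*(2*√2))*4 = (√(0 + 4)*(2*√2))*4 = (√4*(2*√2))*4 = (2*(2*√2))*4 = (4*√2)*4 = 16*√2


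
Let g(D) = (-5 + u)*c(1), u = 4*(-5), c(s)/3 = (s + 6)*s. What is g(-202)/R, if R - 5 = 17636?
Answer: -525/17641 ≈ -0.029760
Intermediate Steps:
R = 17641 (R = 5 + 17636 = 17641)
c(s) = 3*s*(6 + s) (c(s) = 3*((s + 6)*s) = 3*((6 + s)*s) = 3*(s*(6 + s)) = 3*s*(6 + s))
u = -20
g(D) = -525 (g(D) = (-5 - 20)*(3*1*(6 + 1)) = -75*7 = -25*21 = -525)
g(-202)/R = -525/17641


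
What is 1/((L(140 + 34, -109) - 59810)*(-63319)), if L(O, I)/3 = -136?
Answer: 1/3812943542 ≈ 2.6226e-10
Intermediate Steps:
L(O, I) = -408 (L(O, I) = 3*(-136) = -408)
1/((L(140 + 34, -109) - 59810)*(-63319)) = 1/(-408 - 59810*(-63319)) = -1/63319/(-60218) = -1/60218*(-1/63319) = 1/3812943542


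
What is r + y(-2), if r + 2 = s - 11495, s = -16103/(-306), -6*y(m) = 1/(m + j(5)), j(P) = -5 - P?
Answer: -14007899/1224 ≈ -11444.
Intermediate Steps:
y(m) = -1/(6*(-10 + m)) (y(m) = -1/(6*(m + (-5 - 1*5))) = -1/(6*(m + (-5 - 5))) = -1/(6*(m - 10)) = -1/(6*(-10 + m)))
s = 16103/306 (s = -16103*(-1/306) = 16103/306 ≈ 52.624)
r = -3501979/306 (r = -2 + (16103/306 - 11495) = -2 - 3501367/306 = -3501979/306 ≈ -11444.)
r + y(-2) = -3501979/306 - 1/(-60 + 6*(-2)) = -3501979/306 - 1/(-60 - 12) = -3501979/306 - 1/(-72) = -3501979/306 - 1*(-1/72) = -3501979/306 + 1/72 = -14007899/1224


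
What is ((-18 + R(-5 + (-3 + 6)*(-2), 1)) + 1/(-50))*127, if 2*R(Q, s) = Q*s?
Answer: -74676/25 ≈ -2987.0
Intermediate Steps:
R(Q, s) = Q*s/2 (R(Q, s) = (Q*s)/2 = Q*s/2)
((-18 + R(-5 + (-3 + 6)*(-2), 1)) + 1/(-50))*127 = ((-18 + (½)*(-5 + (-3 + 6)*(-2))*1) + 1/(-50))*127 = ((-18 + (½)*(-5 + 3*(-2))*1) - 1/50)*127 = ((-18 + (½)*(-5 - 6)*1) - 1/50)*127 = ((-18 + (½)*(-11)*1) - 1/50)*127 = ((-18 - 11/2) - 1/50)*127 = (-47/2 - 1/50)*127 = -588/25*127 = -74676/25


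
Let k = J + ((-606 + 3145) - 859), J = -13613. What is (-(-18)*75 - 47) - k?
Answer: 13236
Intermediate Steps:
k = -11933 (k = -13613 + ((-606 + 3145) - 859) = -13613 + (2539 - 859) = -13613 + 1680 = -11933)
(-(-18)*75 - 47) - k = (-(-18)*75 - 47) - 1*(-11933) = (-18*(-75) - 47) + 11933 = (1350 - 47) + 11933 = 1303 + 11933 = 13236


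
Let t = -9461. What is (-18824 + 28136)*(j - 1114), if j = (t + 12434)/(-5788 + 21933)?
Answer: -167453570784/16145 ≈ -1.0372e+7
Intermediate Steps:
j = 2973/16145 (j = (-9461 + 12434)/(-5788 + 21933) = 2973/16145 ≈ 0.18414)
(-18824 + 28136)*(j - 1114) = (-18824 + 28136)*(2973/16145 - 1114) = 9312*(-17982557/16145) = -167453570784/16145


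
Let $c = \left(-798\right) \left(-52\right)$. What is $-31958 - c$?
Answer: $-73454$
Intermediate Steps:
$c = 41496$
$-31958 - c = -31958 - 41496 = -73454$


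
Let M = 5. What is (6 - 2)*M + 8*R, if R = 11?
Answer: 108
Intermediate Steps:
(6 - 2)*M + 8*R = (6 - 2)*5 + 8*11 = 4*5 + 88 = 20 + 88 = 108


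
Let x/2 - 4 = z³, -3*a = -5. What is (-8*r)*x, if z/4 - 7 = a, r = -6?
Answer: 35999104/9 ≈ 3.9999e+6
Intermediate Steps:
a = 5/3 (a = -⅓*(-5) = 5/3 ≈ 1.6667)
z = 104/3 (z = 28 + 4*(5/3) = 28 + 20/3 = 104/3 ≈ 34.667)
x = 2249944/27 (x = 8 + 2*(104/3)³ = 8 + 2*(1124864/27) = 8 + 2249728/27 = 2249944/27 ≈ 83331.)
(-8*r)*x = -8*(-6)*(2249944/27) = 48*(2249944/27) = 35999104/9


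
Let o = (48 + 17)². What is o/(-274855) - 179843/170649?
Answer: -10030347958/9380746179 ≈ -1.0692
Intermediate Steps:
o = 4225 (o = 65² = 4225)
o/(-274855) - 179843/170649 = 4225/(-274855) - 179843/170649 = 4225*(-1/274855) - 179843*1/170649 = -845/54971 - 179843/170649 = -10030347958/9380746179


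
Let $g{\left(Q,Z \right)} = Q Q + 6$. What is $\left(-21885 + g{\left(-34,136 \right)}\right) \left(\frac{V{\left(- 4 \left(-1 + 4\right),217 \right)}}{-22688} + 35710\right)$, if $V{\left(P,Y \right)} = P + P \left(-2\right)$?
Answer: $- \frac{4197383905591}{5672} \approx -7.4002 \cdot 10^{8}$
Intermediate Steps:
$g{\left(Q,Z \right)} = 6 + Q^{2}$ ($g{\left(Q,Z \right)} = Q^{2} + 6 = 6 + Q^{2}$)
$V{\left(P,Y \right)} = - P$ ($V{\left(P,Y \right)} = P - 2 P = - P$)
$\left(-21885 + g{\left(-34,136 \right)}\right) \left(\frac{V{\left(- 4 \left(-1 + 4\right),217 \right)}}{-22688} + 35710\right) = \left(-21885 + \left(6 + \left(-34\right)^{2}\right)\right) \left(\frac{\left(-1\right) \left(- 4 \left(-1 + 4\right)\right)}{-22688} + 35710\right) = \left(-21885 + \left(6 + 1156\right)\right) \left(- \left(-4\right) 3 \left(- \frac{1}{22688}\right) + 35710\right) = \left(-21885 + 1162\right) \left(\left(-1\right) \left(-12\right) \left(- \frac{1}{22688}\right) + 35710\right) = - 20723 \left(12 \left(- \frac{1}{22688}\right) + 35710\right) = - 20723 \left(- \frac{3}{5672} + 35710\right) = \left(-20723\right) \frac{202547117}{5672} = - \frac{4197383905591}{5672}$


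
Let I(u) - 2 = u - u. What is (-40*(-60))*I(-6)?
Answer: 4800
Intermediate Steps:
I(u) = 2 (I(u) = 2 + (u - u) = 2 + 0 = 2)
(-40*(-60))*I(-6) = -40*(-60)*2 = 2400*2 = 4800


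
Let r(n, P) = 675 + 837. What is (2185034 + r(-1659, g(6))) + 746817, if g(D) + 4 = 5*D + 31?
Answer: 2933363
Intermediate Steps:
g(D) = 27 + 5*D (g(D) = -4 + (5*D + 31) = -4 + (31 + 5*D) = 27 + 5*D)
r(n, P) = 1512
(2185034 + r(-1659, g(6))) + 746817 = (2185034 + 1512) + 746817 = 2186546 + 746817 = 2933363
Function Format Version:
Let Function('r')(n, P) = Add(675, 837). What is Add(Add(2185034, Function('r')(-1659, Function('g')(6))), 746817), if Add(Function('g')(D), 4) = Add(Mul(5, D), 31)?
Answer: 2933363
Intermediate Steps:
Function('g')(D) = Add(27, Mul(5, D)) (Function('g')(D) = Add(-4, Add(Mul(5, D), 31)) = Add(-4, Add(31, Mul(5, D))) = Add(27, Mul(5, D)))
Function('r')(n, P) = 1512
Add(Add(2185034, Function('r')(-1659, Function('g')(6))), 746817) = Add(Add(2185034, 1512), 746817) = Add(2186546, 746817) = 2933363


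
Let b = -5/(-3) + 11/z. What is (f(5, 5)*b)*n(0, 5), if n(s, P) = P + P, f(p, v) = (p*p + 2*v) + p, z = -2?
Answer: -4600/3 ≈ -1533.3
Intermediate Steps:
f(p, v) = p + p² + 2*v (f(p, v) = (p² + 2*v) + p = p + p² + 2*v)
b = -23/6 (b = -5/(-3) + 11/(-2) = -5*(-⅓) + 11*(-½) = 5/3 - 11/2 = -23/6 ≈ -3.8333)
n(s, P) = 2*P
(f(5, 5)*b)*n(0, 5) = ((5 + 5² + 2*5)*(-23/6))*(2*5) = ((5 + 25 + 10)*(-23/6))*10 = (40*(-23/6))*10 = -460/3*10 = -4600/3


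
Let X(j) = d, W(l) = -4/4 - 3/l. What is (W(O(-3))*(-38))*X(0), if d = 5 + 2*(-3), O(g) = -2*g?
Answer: -57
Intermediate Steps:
d = -1 (d = 5 - 6 = -1)
W(l) = -1 - 3/l (W(l) = -4*¼ - 3/l = -1 - 3/l)
X(j) = -1
(W(O(-3))*(-38))*X(0) = (((-3 - (-2)*(-3))/((-2*(-3))))*(-38))*(-1) = (((-3 - 1*6)/6)*(-38))*(-1) = (((-3 - 6)/6)*(-38))*(-1) = (((⅙)*(-9))*(-38))*(-1) = -3/2*(-38)*(-1) = 57*(-1) = -57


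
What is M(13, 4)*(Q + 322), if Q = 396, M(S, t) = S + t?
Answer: 12206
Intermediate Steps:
M(13, 4)*(Q + 322) = (13 + 4)*(396 + 322) = 17*718 = 12206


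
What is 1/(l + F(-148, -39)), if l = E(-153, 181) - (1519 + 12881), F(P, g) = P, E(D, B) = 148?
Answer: -1/14400 ≈ -6.9444e-5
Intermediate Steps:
l = -14252 (l = 148 - (1519 + 12881) = 148 - 1*14400 = 148 - 14400 = -14252)
1/(l + F(-148, -39)) = 1/(-14252 - 148) = 1/(-14400) = -1/14400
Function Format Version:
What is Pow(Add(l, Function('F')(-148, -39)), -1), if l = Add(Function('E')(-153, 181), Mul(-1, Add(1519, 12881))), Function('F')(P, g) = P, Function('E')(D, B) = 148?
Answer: Rational(-1, 14400) ≈ -6.9444e-5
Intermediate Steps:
l = -14252 (l = Add(148, Mul(-1, Add(1519, 12881))) = Add(148, Mul(-1, 14400)) = Add(148, -14400) = -14252)
Pow(Add(l, Function('F')(-148, -39)), -1) = Pow(Add(-14252, -148), -1) = Pow(-14400, -1) = Rational(-1, 14400)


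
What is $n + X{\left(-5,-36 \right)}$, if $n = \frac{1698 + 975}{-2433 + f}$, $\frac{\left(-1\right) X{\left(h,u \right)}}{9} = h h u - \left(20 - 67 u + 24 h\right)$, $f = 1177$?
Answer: $\frac{36305775}{1256} \approx 28906.0$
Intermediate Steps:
$X{\left(h,u \right)} = 180 - 603 u + 216 h - 9 u h^{2}$ ($X{\left(h,u \right)} = - 9 \left(h h u - \left(20 - 67 u + 24 h\right)\right) = - 9 \left(h^{2} u - \left(20 - 67 u + 24 h\right)\right) = - 9 \left(u h^{2} - \left(20 - 67 u + 24 h\right)\right) = - 9 \left(-20 - 24 h + 67 u + u h^{2}\right) = 180 - 603 u + 216 h - 9 u h^{2}$)
$n = - \frac{2673}{1256}$ ($n = \frac{1698 + 975}{-2433 + 1177} = \frac{2673}{-1256} = 2673 \left(- \frac{1}{1256}\right) = - \frac{2673}{1256} \approx -2.1282$)
$n + X{\left(-5,-36 \right)} = - \frac{2673}{1256} + \left(180 - -21708 + 216 \left(-5\right) - - 324 \left(-5\right)^{2}\right) = - \frac{2673}{1256} + \left(180 + 21708 - 1080 - \left(-324\right) 25\right) = - \frac{2673}{1256} + \left(180 + 21708 - 1080 + 8100\right) = - \frac{2673}{1256} + 28908 = \frac{36305775}{1256}$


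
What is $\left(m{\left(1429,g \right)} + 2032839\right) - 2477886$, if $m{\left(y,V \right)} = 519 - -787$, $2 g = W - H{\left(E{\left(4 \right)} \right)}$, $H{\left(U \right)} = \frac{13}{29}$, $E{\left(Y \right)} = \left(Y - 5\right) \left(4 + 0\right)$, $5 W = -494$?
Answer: $-443741$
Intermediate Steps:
$W = - \frac{494}{5}$ ($W = \frac{1}{5} \left(-494\right) = - \frac{494}{5} \approx -98.8$)
$E{\left(Y \right)} = -20 + 4 Y$ ($E{\left(Y \right)} = \left(-5 + Y\right) 4 = -20 + 4 Y$)
$H{\left(U \right)} = \frac{13}{29}$ ($H{\left(U \right)} = 13 \cdot \frac{1}{29} = \frac{13}{29}$)
$g = - \frac{14391}{290}$ ($g = \frac{- \frac{494}{5} - \frac{13}{29}}{2} = \frac{1}{2} \left(- \frac{14391}{145}\right) = - \frac{14391}{290} \approx -49.624$)
$m{\left(y,V \right)} = 1306$ ($m{\left(y,V \right)} = 519 + 787 = 1306$)
$\left(m{\left(1429,g \right)} + 2032839\right) - 2477886 = \left(1306 + 2032839\right) - 2477886 = 2034145 - 2477886 = -443741$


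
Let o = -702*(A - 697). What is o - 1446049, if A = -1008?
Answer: -249139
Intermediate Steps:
o = 1196910 (o = -702*(-1008 - 697) = -702*(-1705) = 1196910)
o - 1446049 = 1196910 - 1446049 = -249139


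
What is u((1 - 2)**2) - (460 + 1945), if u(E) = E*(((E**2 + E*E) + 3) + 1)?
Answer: -2399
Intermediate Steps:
u(E) = E*(4 + 2*E**2) (u(E) = E*(((E**2 + E**2) + 3) + 1) = E*((2*E**2 + 3) + 1) = E*((3 + 2*E**2) + 1) = E*(4 + 2*E**2))
u((1 - 2)**2) - (460 + 1945) = 2*(1 - 2)**2*(2 + ((1 - 2)**2)**2) - (460 + 1945) = 2*(-1)**2*(2 + ((-1)**2)**2) - 1*2405 = 2*1*(2 + 1**2) - 2405 = 2*1*(2 + 1) - 2405 = 2*1*3 - 2405 = 6 - 2405 = -2399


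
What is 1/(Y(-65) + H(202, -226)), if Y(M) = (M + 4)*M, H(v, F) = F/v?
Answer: 101/400352 ≈ 0.00025228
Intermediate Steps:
Y(M) = M*(4 + M) (Y(M) = (4 + M)*M = M*(4 + M))
1/(Y(-65) + H(202, -226)) = 1/(-65*(4 - 65) - 226/202) = 1/(-65*(-61) - 226*1/202) = 1/(3965 - 113/101) = 1/(400352/101) = 101/400352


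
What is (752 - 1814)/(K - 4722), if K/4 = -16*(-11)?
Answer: 531/2009 ≈ 0.26431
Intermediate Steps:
K = 704 (K = 4*(-16*(-11)) = 4*(-2*(-88)) = 4*176 = 704)
(752 - 1814)/(K - 4722) = (752 - 1814)/(704 - 4722) = -1062/(-4018) = -1062*(-1/4018) = 531/2009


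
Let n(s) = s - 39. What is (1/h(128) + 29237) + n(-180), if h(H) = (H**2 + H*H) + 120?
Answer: 954343985/32888 ≈ 29018.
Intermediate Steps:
h(H) = 120 + 2*H**2 (h(H) = (H**2 + H**2) + 120 = 2*H**2 + 120 = 120 + 2*H**2)
n(s) = -39 + s
(1/h(128) + 29237) + n(-180) = (1/(120 + 2*128**2) + 29237) + (-39 - 180) = (1/(120 + 2*16384) + 29237) - 219 = (1/(120 + 32768) + 29237) - 219 = (1/32888 + 29237) - 219 = 961546457/32888 - 219 = 954343985/32888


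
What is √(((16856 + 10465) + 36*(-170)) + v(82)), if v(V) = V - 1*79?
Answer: 6*√589 ≈ 145.62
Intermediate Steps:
v(V) = -79 + V (v(V) = V - 79 = -79 + V)
√(((16856 + 10465) + 36*(-170)) + v(82)) = √(((16856 + 10465) + 36*(-170)) + (-79 + 82)) = √((27321 - 6120) + 3) = √(21201 + 3) = √21204 = 6*√589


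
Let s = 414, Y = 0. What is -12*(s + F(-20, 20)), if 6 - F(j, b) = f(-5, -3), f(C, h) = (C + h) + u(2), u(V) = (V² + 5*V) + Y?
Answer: -4968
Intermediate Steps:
u(V) = V² + 5*V (u(V) = (V² + 5*V) + 0 = V² + 5*V)
f(C, h) = 14 + C + h (f(C, h) = (C + h) + 2*(5 + 2) = (C + h) + 2*7 = (C + h) + 14 = 14 + C + h)
F(j, b) = 0 (F(j, b) = 6 - (14 - 5 - 3) = 6 - 1*6 = 6 - 6 = 0)
-12*(s + F(-20, 20)) = -12*(414 + 0) = -12*414 = -4968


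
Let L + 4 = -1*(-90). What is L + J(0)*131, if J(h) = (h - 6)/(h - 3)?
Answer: 348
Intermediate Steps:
J(h) = (-6 + h)/(-3 + h)
L = 86 (L = -4 - 1*(-90) = -4 + 90 = 86)
L + J(0)*131 = 86 + ((-6 + 0)/(-3 + 0))*131 = 86 + (-6/(-3))*131 = 86 - ⅓*(-6)*131 = 86 + 2*131 = 86 + 262 = 348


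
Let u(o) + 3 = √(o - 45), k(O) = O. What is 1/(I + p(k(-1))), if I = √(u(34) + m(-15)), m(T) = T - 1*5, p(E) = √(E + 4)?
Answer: 1/(√3 + √(-23 + I*√11)) ≈ 0.075711 - 0.17527*I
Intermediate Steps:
p(E) = √(4 + E)
m(T) = -5 + T (m(T) = T - 5 = -5 + T)
u(o) = -3 + √(-45 + o) (u(o) = -3 + √(o - 45) = -3 + √(-45 + o))
I = √(-23 + I*√11) (I = √((-3 + √(-45 + 34)) + (-5 - 15)) = √((-3 + √(-11)) - 20) = √((-3 + I*√11) - 20) = √(-23 + I*√11) ≈ 0.34489 + 4.8082*I)
1/(I + p(k(-1))) = 1/(√(-23 + I*√11) + √(4 - 1)) = 1/(√(-23 + I*√11) + √3) = 1/(√3 + √(-23 + I*√11))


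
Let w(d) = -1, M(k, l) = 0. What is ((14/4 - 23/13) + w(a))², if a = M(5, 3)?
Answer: 361/676 ≈ 0.53402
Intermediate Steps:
a = 0
((14/4 - 23/13) + w(a))² = ((14/4 - 23/13) - 1)² = ((14*(¼) - 23*1/13) - 1)² = ((7/2 - 23/13) - 1)² = (45/26 - 1)² = (19/26)² = 361/676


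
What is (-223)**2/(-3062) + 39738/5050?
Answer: -64726847/7731550 ≈ -8.3718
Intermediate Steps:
(-223)**2/(-3062) + 39738/5050 = 49729*(-1/3062) + 39738*(1/5050) = -49729/3062 + 19869/2525 = -64726847/7731550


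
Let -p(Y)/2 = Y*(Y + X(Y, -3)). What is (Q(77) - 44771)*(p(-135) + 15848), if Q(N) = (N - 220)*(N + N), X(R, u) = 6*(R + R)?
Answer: 30591327586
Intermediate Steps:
X(R, u) = 12*R (X(R, u) = 6*(2*R) = 12*R)
Q(N) = 2*N*(-220 + N) (Q(N) = (-220 + N)*(2*N) = 2*N*(-220 + N))
p(Y) = -26*Y² (p(Y) = -2*Y*(Y + 12*Y) = -2*Y*13*Y = -26*Y²)
(Q(77) - 44771)*(p(-135) + 15848) = (2*77*(-220 + 77) - 44771)*(-26*(-135)² + 15848) = (2*77*(-143) - 44771)*(-26*18225 + 15848) = (-22022 - 44771)*(-473850 + 15848) = -66793*(-458002) = 30591327586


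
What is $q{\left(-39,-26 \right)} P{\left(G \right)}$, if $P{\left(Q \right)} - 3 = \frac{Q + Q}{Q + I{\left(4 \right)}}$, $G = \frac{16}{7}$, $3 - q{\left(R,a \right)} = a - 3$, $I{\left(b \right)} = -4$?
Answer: $\frac{32}{3} \approx 10.667$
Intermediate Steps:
$q{\left(R,a \right)} = 6 - a$ ($q{\left(R,a \right)} = 3 - \left(a - 3\right) = 3 - \left(-3 + a\right) = 6 - a$)
$G = \frac{16}{7}$ ($G = 16 \cdot \frac{1}{7} = \frac{16}{7} \approx 2.2857$)
$P{\left(Q \right)} = 3 + \frac{2 Q}{-4 + Q}$ ($P{\left(Q \right)} = 3 + \frac{Q + Q}{Q - 4} = 3 + \frac{2 Q}{-4 + Q}$)
$q{\left(-39,-26 \right)} P{\left(G \right)} = \left(6 - -26\right) \frac{-12 + 5 \cdot \frac{16}{7}}{-4 + \frac{16}{7}} = \left(6 + 26\right) \frac{-12 + \frac{80}{7}}{- \frac{12}{7}} = 32 \left(\left(- \frac{7}{12}\right) \left(- \frac{4}{7}\right)\right) = 32 \cdot \frac{1}{3} = \frac{32}{3}$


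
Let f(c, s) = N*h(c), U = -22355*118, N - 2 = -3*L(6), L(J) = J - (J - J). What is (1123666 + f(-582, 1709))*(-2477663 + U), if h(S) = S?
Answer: -5795809006834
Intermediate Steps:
L(J) = J (L(J) = J - 1*0 = J + 0 = J)
N = -16 (N = 2 - 3*6 = 2 - 18 = -16)
U = -2637890
f(c, s) = -16*c
(1123666 + f(-582, 1709))*(-2477663 + U) = (1123666 - 16*(-582))*(-2477663 - 2637890) = (1123666 + 9312)*(-5115553) = 1132978*(-5115553) = -5795809006834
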